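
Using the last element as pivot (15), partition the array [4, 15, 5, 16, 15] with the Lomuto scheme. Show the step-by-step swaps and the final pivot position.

Lomuto partition with pivot = 15:

Initial array: [4, 15, 5, 16, 15]

arr[0]=4 <= 15: swap with position 0, array becomes [4, 15, 5, 16, 15]
arr[1]=15 <= 15: swap with position 1, array becomes [4, 15, 5, 16, 15]
arr[2]=5 <= 15: swap with position 2, array becomes [4, 15, 5, 16, 15]
arr[3]=16 > 15: no swap

Place pivot at position 3: [4, 15, 5, 15, 16]
Pivot position: 3

After partitioning with pivot 15, the array becomes [4, 15, 5, 15, 16]. The pivot is placed at index 3. All elements to the left of the pivot are <= 15, and all elements to the right are > 15.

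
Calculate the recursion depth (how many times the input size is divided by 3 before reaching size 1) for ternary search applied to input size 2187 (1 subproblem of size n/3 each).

For divide and conquer with division factor 3:

Problem sizes at each level:
Level 0: 2187
Level 1: 729
Level 2: 243
Level 3: 81
Level 4: 27
Level 5: 9
Level 6: 3
Level 7: 1

The root is level 0 and the size-1 base case is level 7 (the tree spans levels 0 through 7, i.e. 8 levels counting the root), so the depth is the number of divisions: log_3(2187) = 7

The recursion tree depth is log_3(2187) = 7. At each level, the problem size is divided by 3, so it takes 7 divisions to reduce to a base case of size 1. The algorithm makes 1 recursive call at each level.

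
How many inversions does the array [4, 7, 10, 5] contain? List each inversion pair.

Finding inversions in [4, 7, 10, 5]:

(1, 3): arr[1]=7 > arr[3]=5
(2, 3): arr[2]=10 > arr[3]=5

Total inversions: 2

The array has 2 inversion(s): (1,3), (2,3). Each pair (i,j) satisfies i < j and arr[i] > arr[j].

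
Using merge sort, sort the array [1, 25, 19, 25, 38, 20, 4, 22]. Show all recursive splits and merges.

Merge sort trace:

Split: [1, 25, 19, 25, 38, 20, 4, 22] -> [1, 25, 19, 25] and [38, 20, 4, 22]
  Split: [1, 25, 19, 25] -> [1, 25] and [19, 25]
    Split: [1, 25] -> [1] and [25]
    Merge: [1] + [25] -> [1, 25]
    Split: [19, 25] -> [19] and [25]
    Merge: [19] + [25] -> [19, 25]
  Merge: [1, 25] + [19, 25] -> [1, 19, 25, 25]
  Split: [38, 20, 4, 22] -> [38, 20] and [4, 22]
    Split: [38, 20] -> [38] and [20]
    Merge: [38] + [20] -> [20, 38]
    Split: [4, 22] -> [4] and [22]
    Merge: [4] + [22] -> [4, 22]
  Merge: [20, 38] + [4, 22] -> [4, 20, 22, 38]
Merge: [1, 19, 25, 25] + [4, 20, 22, 38] -> [1, 4, 19, 20, 22, 25, 25, 38]

Final sorted array: [1, 4, 19, 20, 22, 25, 25, 38]

The merge sort proceeds by recursively splitting the array and merging sorted halves.
After all merges, the sorted array is [1, 4, 19, 20, 22, 25, 25, 38].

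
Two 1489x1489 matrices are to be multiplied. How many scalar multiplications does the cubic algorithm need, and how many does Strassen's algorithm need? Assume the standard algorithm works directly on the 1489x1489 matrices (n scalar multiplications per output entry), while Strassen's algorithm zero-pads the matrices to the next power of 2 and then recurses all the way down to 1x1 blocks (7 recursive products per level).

Matrix multiplication for 1489x1489 matrices:

Strassen's algorithm requires power-of-2 dimensions. Pad 1489x1489 to 2048x2048 (next power of 2).

Standard algorithm: 1489^3 = 3301293169 multiplications
Strassen's algorithm: 7^(log2(2048)) = 7^11 = 1977326743 multiplications
Savings: 3301293169 - 1977326743 = 1323966426 multiplications

Standard: 3301293169 multiplications (1489^3). Strassen: 1977326743 multiplications (7^11, after padding to 2048x2048). Strassen reduces 8 recursive multiplications to 7 at each level.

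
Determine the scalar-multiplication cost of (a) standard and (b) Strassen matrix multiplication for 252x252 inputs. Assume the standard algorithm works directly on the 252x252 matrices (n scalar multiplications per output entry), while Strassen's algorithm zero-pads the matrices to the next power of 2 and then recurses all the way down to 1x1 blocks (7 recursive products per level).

Matrix multiplication for 252x252 matrices:

Strassen's algorithm requires power-of-2 dimensions. Pad 252x252 to 256x256 (next power of 2).

Standard algorithm: 252^3 = 16003008 multiplications
Strassen's algorithm: 7^(log2(256)) = 7^8 = 5764801 multiplications
Savings: 16003008 - 5764801 = 10238207 multiplications

Standard: 16003008 multiplications (252^3). Strassen: 5764801 multiplications (7^8, after padding to 256x256). Strassen reduces 8 recursive multiplications to 7 at each level.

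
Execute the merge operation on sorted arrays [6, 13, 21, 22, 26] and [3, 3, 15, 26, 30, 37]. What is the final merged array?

Merging process:

Compare 6 vs 3: take 3 from right. Merged: [3]
Compare 6 vs 3: take 3 from right. Merged: [3, 3]
Compare 6 vs 15: take 6 from left. Merged: [3, 3, 6]
Compare 13 vs 15: take 13 from left. Merged: [3, 3, 6, 13]
Compare 21 vs 15: take 15 from right. Merged: [3, 3, 6, 13, 15]
Compare 21 vs 26: take 21 from left. Merged: [3, 3, 6, 13, 15, 21]
Compare 22 vs 26: take 22 from left. Merged: [3, 3, 6, 13, 15, 21, 22]
Compare 26 vs 26: take 26 from left. Merged: [3, 3, 6, 13, 15, 21, 22, 26]
Append remaining from right: [26, 30, 37]. Merged: [3, 3, 6, 13, 15, 21, 22, 26, 26, 30, 37]

Final merged array: [3, 3, 6, 13, 15, 21, 22, 26, 26, 30, 37]
Total comparisons: 8

The merged array is [3, 3, 6, 13, 15, 21, 22, 26, 26, 30, 37], requiring 8 comparisons. The merge step runs in O(n) time where n is the total number of elements.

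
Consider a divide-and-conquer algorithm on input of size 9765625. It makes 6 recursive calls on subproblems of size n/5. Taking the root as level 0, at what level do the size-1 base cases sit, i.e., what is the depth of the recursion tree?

For divide and conquer with division factor 5:

Problem sizes at each level:
Level 0: 9765625
Level 1: 1953125
Level 2: 390625
Level 3: 78125
Level 4: 15625
Level 5: 3125
Level 6: 625
Level 7: 125
Level 8: 25
Level 9: 5
Level 10: 1

The root is level 0 and the size-1 base case is level 10 (the tree spans levels 0 through 10, i.e. 11 levels counting the root), so the depth is the number of divisions: log_5(9765625) = 10

The recursion tree depth is log_5(9765625) = 10. At each level, the problem size is divided by 5, so it takes 10 divisions to reduce to a base case of size 1. The algorithm makes 6 recursive calls at each level.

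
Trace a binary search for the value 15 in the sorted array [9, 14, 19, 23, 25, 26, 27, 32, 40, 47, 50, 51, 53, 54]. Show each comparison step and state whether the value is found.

Binary search for 15 in [9, 14, 19, 23, 25, 26, 27, 32, 40, 47, 50, 51, 53, 54]:

lo=0, hi=13, mid=6, arr[mid]=27 -> 27 > 15, search left half
lo=0, hi=5, mid=2, arr[mid]=19 -> 19 > 15, search left half
lo=0, hi=1, mid=0, arr[mid]=9 -> 9 < 15, search right half
lo=1, hi=1, mid=1, arr[mid]=14 -> 14 < 15, search right half
lo=2 > hi=1, target 15 not found

Binary search determines that 15 is not in the array after 4 comparisons. The search space was exhausted without finding the target.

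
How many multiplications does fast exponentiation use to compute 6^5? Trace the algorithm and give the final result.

Computing 6^5 by squaring (build up from 6^1; each line after the first costs one multiplication):

6^1 = 6
6^2 = (6^1)^2 = 6^2 = 36
6^4 = (6^2)^2 = 36^2 = 1296
6^5 = 6 * 6^4 = 6 * 1296 = 7776

Result: 7776
Multiplications needed: 3 (3 lines after 6^1)

6^5 = 7776. Using exponentiation by squaring, this requires 3 multiplications. The key idea: if the exponent is even, square the half-power; if odd, multiply by the base once.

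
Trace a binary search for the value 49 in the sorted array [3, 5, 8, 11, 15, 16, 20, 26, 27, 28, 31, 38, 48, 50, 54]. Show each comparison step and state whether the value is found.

Binary search for 49 in [3, 5, 8, 11, 15, 16, 20, 26, 27, 28, 31, 38, 48, 50, 54]:

lo=0, hi=14, mid=7, arr[mid]=26 -> 26 < 49, search right half
lo=8, hi=14, mid=11, arr[mid]=38 -> 38 < 49, search right half
lo=12, hi=14, mid=13, arr[mid]=50 -> 50 > 49, search left half
lo=12, hi=12, mid=12, arr[mid]=48 -> 48 < 49, search right half
lo=13 > hi=12, target 49 not found

Binary search determines that 49 is not in the array after 4 comparisons. The search space was exhausted without finding the target.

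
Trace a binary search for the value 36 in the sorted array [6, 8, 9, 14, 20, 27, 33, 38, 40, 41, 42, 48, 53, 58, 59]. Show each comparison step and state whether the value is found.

Binary search for 36 in [6, 8, 9, 14, 20, 27, 33, 38, 40, 41, 42, 48, 53, 58, 59]:

lo=0, hi=14, mid=7, arr[mid]=38 -> 38 > 36, search left half
lo=0, hi=6, mid=3, arr[mid]=14 -> 14 < 36, search right half
lo=4, hi=6, mid=5, arr[mid]=27 -> 27 < 36, search right half
lo=6, hi=6, mid=6, arr[mid]=33 -> 33 < 36, search right half
lo=7 > hi=6, target 36 not found

Binary search determines that 36 is not in the array after 4 comparisons. The search space was exhausted without finding the target.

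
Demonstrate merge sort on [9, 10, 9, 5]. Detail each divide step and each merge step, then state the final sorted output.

Merge sort trace:

Split: [9, 10, 9, 5] -> [9, 10] and [9, 5]
  Split: [9, 10] -> [9] and [10]
  Merge: [9] + [10] -> [9, 10]
  Split: [9, 5] -> [9] and [5]
  Merge: [9] + [5] -> [5, 9]
Merge: [9, 10] + [5, 9] -> [5, 9, 9, 10]

Final sorted array: [5, 9, 9, 10]

The merge sort proceeds by recursively splitting the array and merging sorted halves.
After all merges, the sorted array is [5, 9, 9, 10].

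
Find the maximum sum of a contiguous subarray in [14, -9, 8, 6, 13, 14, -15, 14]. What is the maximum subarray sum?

Using Kadane's algorithm on [14, -9, 8, 6, 13, 14, -15, 14]:

Scanning through the array:
Position 1 (value -9): max_ending_here = 5, max_so_far = 14
Position 2 (value 8): max_ending_here = 13, max_so_far = 14
Position 3 (value 6): max_ending_here = 19, max_so_far = 19
Position 4 (value 13): max_ending_here = 32, max_so_far = 32
Position 5 (value 14): max_ending_here = 46, max_so_far = 46
Position 6 (value -15): max_ending_here = 31, max_so_far = 46
Position 7 (value 14): max_ending_here = 45, max_so_far = 46

Maximum subarray: [14, -9, 8, 6, 13, 14]
Maximum sum: 46

The maximum subarray is [14, -9, 8, 6, 13, 14] with sum 46. This subarray runs from index 0 to index 5.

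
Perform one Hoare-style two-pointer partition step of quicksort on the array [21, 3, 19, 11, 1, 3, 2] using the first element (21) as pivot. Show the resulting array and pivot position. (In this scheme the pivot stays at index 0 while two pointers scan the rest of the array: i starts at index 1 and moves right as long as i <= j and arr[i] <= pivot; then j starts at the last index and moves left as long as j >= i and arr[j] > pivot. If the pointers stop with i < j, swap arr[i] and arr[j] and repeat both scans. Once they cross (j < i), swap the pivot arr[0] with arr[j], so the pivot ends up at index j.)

Hoare-style two-pointer partition with pivot = 21:

Initial array: [21, 3, 19, 11, 1, 3, 2]

Pointers start at i = 1, j = 6.
i ends at 7, j ends at 6: the pointers have crossed (j < i), so scanning stops.

Swap pivot arr[0] with arr[6] to place pivot at position 6: [2, 3, 19, 11, 1, 3, 21]
Pivot position: 6

After partitioning with pivot 21, the array becomes [2, 3, 19, 11, 1, 3, 21]. The pivot is placed at index 6. All elements to the left of the pivot are <= 21, and all elements to the right are > 21.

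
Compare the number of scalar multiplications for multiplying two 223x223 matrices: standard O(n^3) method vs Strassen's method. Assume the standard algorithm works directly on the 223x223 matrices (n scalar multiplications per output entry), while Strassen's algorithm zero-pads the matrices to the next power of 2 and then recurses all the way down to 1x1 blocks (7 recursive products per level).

Matrix multiplication for 223x223 matrices:

Strassen's algorithm requires power-of-2 dimensions. Pad 223x223 to 256x256 (next power of 2).

Standard algorithm: 223^3 = 11089567 multiplications
Strassen's algorithm: 7^(log2(256)) = 7^8 = 5764801 multiplications
Savings: 11089567 - 5764801 = 5324766 multiplications

Standard: 11089567 multiplications (223^3). Strassen: 5764801 multiplications (7^8, after padding to 256x256). Strassen reduces 8 recursive multiplications to 7 at each level.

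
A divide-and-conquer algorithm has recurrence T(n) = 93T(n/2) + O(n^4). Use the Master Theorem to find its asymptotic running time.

Master Theorem for T(n) = 93T(n/2) + O(n^4):

a = 93, b = 2, c = 4
log_b(a) = log_2(93) = 6.5392

Case 1: c = 4 < log_2(93) = 6.5392
T(n) = O(n^(log_2 93))

For T(n) = 93T(n/2) + O(n^4): log_2(93) = 6.5392. This is Case 1 of the Master Theorem (c < log_b(a), work dominated by leaves), giving O(n^(log_2 93)).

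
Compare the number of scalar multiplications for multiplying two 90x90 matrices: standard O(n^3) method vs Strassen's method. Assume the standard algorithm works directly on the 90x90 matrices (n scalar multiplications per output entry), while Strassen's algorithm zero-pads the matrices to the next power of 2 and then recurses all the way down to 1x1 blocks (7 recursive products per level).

Matrix multiplication for 90x90 matrices:

Strassen's algorithm requires power-of-2 dimensions. Pad 90x90 to 128x128 (next power of 2).

Standard algorithm: 90^3 = 729000 multiplications
Strassen's algorithm: 7^(log2(128)) = 7^7 = 823543 multiplications
Difference: 729000 - 823543 = -94543 (Strassen uses MORE here due to padding overhead — for small or just-over-power-of-2 n, padding can outweigh the per-level savings)

Standard: 729000 multiplications (90^3). Strassen: 823543 multiplications (7^7, after padding to 128x128). Strassen reduces 8 recursive multiplications to 7 at each level.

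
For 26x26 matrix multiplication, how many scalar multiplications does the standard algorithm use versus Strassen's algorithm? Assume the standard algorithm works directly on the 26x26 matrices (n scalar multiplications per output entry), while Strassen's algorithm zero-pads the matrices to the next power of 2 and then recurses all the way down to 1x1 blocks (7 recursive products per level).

Matrix multiplication for 26x26 matrices:

Strassen's algorithm requires power-of-2 dimensions. Pad 26x26 to 32x32 (next power of 2).

Standard algorithm: 26^3 = 17576 multiplications
Strassen's algorithm: 7^(log2(32)) = 7^5 = 16807 multiplications
Savings: 17576 - 16807 = 769 multiplications

Standard: 17576 multiplications (26^3). Strassen: 16807 multiplications (7^5, after padding to 32x32). Strassen reduces 8 recursive multiplications to 7 at each level.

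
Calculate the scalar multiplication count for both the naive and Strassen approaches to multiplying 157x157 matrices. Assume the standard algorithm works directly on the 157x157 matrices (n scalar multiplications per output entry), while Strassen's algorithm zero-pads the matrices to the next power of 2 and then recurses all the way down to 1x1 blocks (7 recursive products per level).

Matrix multiplication for 157x157 matrices:

Strassen's algorithm requires power-of-2 dimensions. Pad 157x157 to 256x256 (next power of 2).

Standard algorithm: 157^3 = 3869893 multiplications
Strassen's algorithm: 7^(log2(256)) = 7^8 = 5764801 multiplications
Difference: 3869893 - 5764801 = -1894908 (Strassen uses MORE here due to padding overhead — for small or just-over-power-of-2 n, padding can outweigh the per-level savings)

Standard: 3869893 multiplications (157^3). Strassen: 5764801 multiplications (7^8, after padding to 256x256). Strassen reduces 8 recursive multiplications to 7 at each level.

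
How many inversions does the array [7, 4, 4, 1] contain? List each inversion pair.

Finding inversions in [7, 4, 4, 1]:

(0, 1): arr[0]=7 > arr[1]=4
(0, 2): arr[0]=7 > arr[2]=4
(0, 3): arr[0]=7 > arr[3]=1
(1, 3): arr[1]=4 > arr[3]=1
(2, 3): arr[2]=4 > arr[3]=1

Total inversions: 5

The array has 5 inversion(s): (0,1), (0,2), (0,3), (1,3), (2,3). Each pair (i,j) satisfies i < j and arr[i] > arr[j].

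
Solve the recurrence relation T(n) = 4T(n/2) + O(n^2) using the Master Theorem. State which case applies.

Master Theorem for T(n) = 4T(n/2) + O(n^2):

a = 4, b = 2, c = 2
log_b(a) = log_2(4) = 2.0000

Case 2: c = 2 = log_2(4) = 2.0000
T(n) = O(n^2 log n) = O(n^2 log n)

For T(n) = 4T(n/2) + O(n^2): log_2(4) = 2.0000. This is Case 2 of the Master Theorem (c = log_b(a), equal work at all levels), giving O(n^2 log n).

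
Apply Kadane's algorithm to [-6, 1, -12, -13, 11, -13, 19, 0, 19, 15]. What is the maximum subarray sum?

Using Kadane's algorithm on [-6, 1, -12, -13, 11, -13, 19, 0, 19, 15]:

Scanning through the array:
Position 1 (value 1): max_ending_here = 1, max_so_far = 1
Position 2 (value -12): max_ending_here = -11, max_so_far = 1
Position 3 (value -13): max_ending_here = -13, max_so_far = 1
Position 4 (value 11): max_ending_here = 11, max_so_far = 11
Position 5 (value -13): max_ending_here = -2, max_so_far = 11
Position 6 (value 19): max_ending_here = 19, max_so_far = 19
Position 7 (value 0): max_ending_here = 19, max_so_far = 19
Position 8 (value 19): max_ending_here = 38, max_so_far = 38
Position 9 (value 15): max_ending_here = 53, max_so_far = 53

Maximum subarray: [19, 0, 19, 15]
Maximum sum: 53

The maximum subarray is [19, 0, 19, 15] with sum 53. This subarray runs from index 6 to index 9.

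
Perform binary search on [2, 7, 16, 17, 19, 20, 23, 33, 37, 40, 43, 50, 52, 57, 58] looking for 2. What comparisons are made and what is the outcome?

Binary search for 2 in [2, 7, 16, 17, 19, 20, 23, 33, 37, 40, 43, 50, 52, 57, 58]:

lo=0, hi=14, mid=7, arr[mid]=33 -> 33 > 2, search left half
lo=0, hi=6, mid=3, arr[mid]=17 -> 17 > 2, search left half
lo=0, hi=2, mid=1, arr[mid]=7 -> 7 > 2, search left half
lo=0, hi=0, mid=0, arr[mid]=2 -> Found target at index 0!

Binary search finds 2 at index 0 after 4 comparisons. The search repeatedly halves the search space by comparing with the middle element.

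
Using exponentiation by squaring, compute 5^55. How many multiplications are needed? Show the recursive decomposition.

Computing 5^55 by squaring (build up from 5^1; each line after the first costs one multiplication):

5^1 = 5
5^2 = (5^1)^2 = 5^2 = 25
5^3 = 5 * 5^2 = 5 * 25 = 125
5^6 = (5^3)^2 = 125^2 = 15625
5^12 = (5^6)^2 = 15625^2 = 244140625
5^13 = 5 * 5^12 = 5 * 244140625 = 1220703125
5^26 = (5^13)^2 = 1220703125^2 = 1490116119384765625
5^27 = 5 * 5^26 = 5 * 1490116119384765625 = 7450580596923828125
5^54 = (5^27)^2 = 7450580596923828125^2 = 55511151231257827021181583404541015625
5^55 = 5 * 5^54 = 5 * 55511151231257827021181583404541015625 = 277555756156289135105907917022705078125

Result: 277555756156289135105907917022705078125
Multiplications needed: 9 (9 lines after 5^1)

5^55 = 277555756156289135105907917022705078125. Using exponentiation by squaring, this requires 9 multiplications. The key idea: if the exponent is even, square the half-power; if odd, multiply by the base once.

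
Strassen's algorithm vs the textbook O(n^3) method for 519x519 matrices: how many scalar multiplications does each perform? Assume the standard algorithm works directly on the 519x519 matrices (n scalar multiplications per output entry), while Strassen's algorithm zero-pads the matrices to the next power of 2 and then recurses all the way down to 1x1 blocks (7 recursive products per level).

Matrix multiplication for 519x519 matrices:

Strassen's algorithm requires power-of-2 dimensions. Pad 519x519 to 1024x1024 (next power of 2).

Standard algorithm: 519^3 = 139798359 multiplications
Strassen's algorithm: 7^(log2(1024)) = 7^10 = 282475249 multiplications
Difference: 139798359 - 282475249 = -142676890 (Strassen uses MORE here due to padding overhead — for small or just-over-power-of-2 n, padding can outweigh the per-level savings)

Standard: 139798359 multiplications (519^3). Strassen: 282475249 multiplications (7^10, after padding to 1024x1024). Strassen reduces 8 recursive multiplications to 7 at each level.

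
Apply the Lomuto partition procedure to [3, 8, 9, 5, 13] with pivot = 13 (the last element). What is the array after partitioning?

Lomuto partition with pivot = 13:

Initial array: [3, 8, 9, 5, 13]

arr[0]=3 <= 13: swap with position 0, array becomes [3, 8, 9, 5, 13]
arr[1]=8 <= 13: swap with position 1, array becomes [3, 8, 9, 5, 13]
arr[2]=9 <= 13: swap with position 2, array becomes [3, 8, 9, 5, 13]
arr[3]=5 <= 13: swap with position 3, array becomes [3, 8, 9, 5, 13]

Place pivot at position 4: [3, 8, 9, 5, 13]
Pivot position: 4

After partitioning with pivot 13, the array becomes [3, 8, 9, 5, 13]. The pivot is placed at index 4. All elements to the left of the pivot are <= 13, and all elements to the right are > 13.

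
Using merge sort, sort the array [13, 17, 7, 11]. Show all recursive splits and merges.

Merge sort trace:

Split: [13, 17, 7, 11] -> [13, 17] and [7, 11]
  Split: [13, 17] -> [13] and [17]
  Merge: [13] + [17] -> [13, 17]
  Split: [7, 11] -> [7] and [11]
  Merge: [7] + [11] -> [7, 11]
Merge: [13, 17] + [7, 11] -> [7, 11, 13, 17]

Final sorted array: [7, 11, 13, 17]

The merge sort proceeds by recursively splitting the array and merging sorted halves.
After all merges, the sorted array is [7, 11, 13, 17].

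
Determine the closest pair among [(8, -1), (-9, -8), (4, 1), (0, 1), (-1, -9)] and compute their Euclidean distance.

Computing all pairwise distances among 5 points:

d((8, -1), (-9, -8)) = 18.3848
d((8, -1), (4, 1)) = 4.4721
d((8, -1), (0, 1)) = 8.2462
d((8, -1), (-1, -9)) = 12.0416
d((-9, -8), (4, 1)) = 15.8114
d((-9, -8), (0, 1)) = 12.7279
d((-9, -8), (-1, -9)) = 8.0623
d((4, 1), (0, 1)) = 4.0 <-- minimum
d((4, 1), (-1, -9)) = 11.1803
d((0, 1), (-1, -9)) = 10.0499

Closest pair: (4, 1) and (0, 1) with distance 4.0

The closest pair is (4, 1) and (0, 1) with Euclidean distance 4.0. For 5 points, brute-force pairwise comparison is shown above. For large n, the divide-and-conquer algorithm (sort by x, recurse on halves, check the dividing strip) achieves O(n log n).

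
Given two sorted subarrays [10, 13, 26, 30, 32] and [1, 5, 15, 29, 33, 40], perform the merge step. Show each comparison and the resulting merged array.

Merging process:

Compare 10 vs 1: take 1 from right. Merged: [1]
Compare 10 vs 5: take 5 from right. Merged: [1, 5]
Compare 10 vs 15: take 10 from left. Merged: [1, 5, 10]
Compare 13 vs 15: take 13 from left. Merged: [1, 5, 10, 13]
Compare 26 vs 15: take 15 from right. Merged: [1, 5, 10, 13, 15]
Compare 26 vs 29: take 26 from left. Merged: [1, 5, 10, 13, 15, 26]
Compare 30 vs 29: take 29 from right. Merged: [1, 5, 10, 13, 15, 26, 29]
Compare 30 vs 33: take 30 from left. Merged: [1, 5, 10, 13, 15, 26, 29, 30]
Compare 32 vs 33: take 32 from left. Merged: [1, 5, 10, 13, 15, 26, 29, 30, 32]
Append remaining from right: [33, 40]. Merged: [1, 5, 10, 13, 15, 26, 29, 30, 32, 33, 40]

Final merged array: [1, 5, 10, 13, 15, 26, 29, 30, 32, 33, 40]
Total comparisons: 9

The merged array is [1, 5, 10, 13, 15, 26, 29, 30, 32, 33, 40], requiring 9 comparisons. The merge step runs in O(n) time where n is the total number of elements.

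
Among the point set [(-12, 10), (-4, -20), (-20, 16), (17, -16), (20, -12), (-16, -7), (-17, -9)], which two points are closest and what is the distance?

Computing all pairwise distances among 7 points:

d((-12, 10), (-4, -20)) = 31.0483
d((-12, 10), (-20, 16)) = 10.0
d((-12, 10), (17, -16)) = 38.9487
d((-12, 10), (20, -12)) = 38.833
d((-12, 10), (-16, -7)) = 17.4642
d((-12, 10), (-17, -9)) = 19.6469
d((-4, -20), (-20, 16)) = 39.3954
d((-4, -20), (17, -16)) = 21.3776
d((-4, -20), (20, -12)) = 25.2982
d((-4, -20), (-16, -7)) = 17.6918
d((-4, -20), (-17, -9)) = 17.0294
d((-20, 16), (17, -16)) = 48.9183
d((-20, 16), (20, -12)) = 48.8262
d((-20, 16), (-16, -7)) = 23.3452
d((-20, 16), (-17, -9)) = 25.1794
d((17, -16), (20, -12)) = 5.0
d((17, -16), (-16, -7)) = 34.2053
d((17, -16), (-17, -9)) = 34.7131
d((20, -12), (-16, -7)) = 36.3456
d((20, -12), (-17, -9)) = 37.1214
d((-16, -7), (-17, -9)) = 2.2361 <-- minimum

Closest pair: (-16, -7) and (-17, -9) with distance 2.2361

The closest pair is (-16, -7) and (-17, -9) with Euclidean distance 2.2361. For 7 points, brute-force pairwise comparison is shown above. For large n, the divide-and-conquer algorithm (sort by x, recurse on halves, check the dividing strip) achieves O(n log n).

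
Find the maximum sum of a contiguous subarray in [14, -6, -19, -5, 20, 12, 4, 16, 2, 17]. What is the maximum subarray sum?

Using Kadane's algorithm on [14, -6, -19, -5, 20, 12, 4, 16, 2, 17]:

Scanning through the array:
Position 1 (value -6): max_ending_here = 8, max_so_far = 14
Position 2 (value -19): max_ending_here = -11, max_so_far = 14
Position 3 (value -5): max_ending_here = -5, max_so_far = 14
Position 4 (value 20): max_ending_here = 20, max_so_far = 20
Position 5 (value 12): max_ending_here = 32, max_so_far = 32
Position 6 (value 4): max_ending_here = 36, max_so_far = 36
Position 7 (value 16): max_ending_here = 52, max_so_far = 52
Position 8 (value 2): max_ending_here = 54, max_so_far = 54
Position 9 (value 17): max_ending_here = 71, max_so_far = 71

Maximum subarray: [20, 12, 4, 16, 2, 17]
Maximum sum: 71

The maximum subarray is [20, 12, 4, 16, 2, 17] with sum 71. This subarray runs from index 4 to index 9.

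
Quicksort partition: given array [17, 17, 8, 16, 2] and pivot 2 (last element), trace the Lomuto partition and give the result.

Lomuto partition with pivot = 2:

Initial array: [17, 17, 8, 16, 2]

arr[0]=17 > 2: no swap
arr[1]=17 > 2: no swap
arr[2]=8 > 2: no swap
arr[3]=16 > 2: no swap

Place pivot at position 0: [2, 17, 8, 16, 17]
Pivot position: 0

After partitioning with pivot 2, the array becomes [2, 17, 8, 16, 17]. The pivot is placed at index 0. All elements to the left of the pivot are <= 2, and all elements to the right are > 2.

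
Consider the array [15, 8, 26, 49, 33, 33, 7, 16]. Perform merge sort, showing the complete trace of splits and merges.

Merge sort trace:

Split: [15, 8, 26, 49, 33, 33, 7, 16] -> [15, 8, 26, 49] and [33, 33, 7, 16]
  Split: [15, 8, 26, 49] -> [15, 8] and [26, 49]
    Split: [15, 8] -> [15] and [8]
    Merge: [15] + [8] -> [8, 15]
    Split: [26, 49] -> [26] and [49]
    Merge: [26] + [49] -> [26, 49]
  Merge: [8, 15] + [26, 49] -> [8, 15, 26, 49]
  Split: [33, 33, 7, 16] -> [33, 33] and [7, 16]
    Split: [33, 33] -> [33] and [33]
    Merge: [33] + [33] -> [33, 33]
    Split: [7, 16] -> [7] and [16]
    Merge: [7] + [16] -> [7, 16]
  Merge: [33, 33] + [7, 16] -> [7, 16, 33, 33]
Merge: [8, 15, 26, 49] + [7, 16, 33, 33] -> [7, 8, 15, 16, 26, 33, 33, 49]

Final sorted array: [7, 8, 15, 16, 26, 33, 33, 49]

The merge sort proceeds by recursively splitting the array and merging sorted halves.
After all merges, the sorted array is [7, 8, 15, 16, 26, 33, 33, 49].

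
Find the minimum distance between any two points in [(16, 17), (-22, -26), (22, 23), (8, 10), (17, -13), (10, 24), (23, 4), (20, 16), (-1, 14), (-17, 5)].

Computing all pairwise distances among 10 points:

d((16, 17), (-22, -26)) = 57.3847
d((16, 17), (22, 23)) = 8.4853
d((16, 17), (8, 10)) = 10.6301
d((16, 17), (17, -13)) = 30.0167
d((16, 17), (10, 24)) = 9.2195
d((16, 17), (23, 4)) = 14.7648
d((16, 17), (20, 16)) = 4.1231 <-- minimum
d((16, 17), (-1, 14)) = 17.2627
d((16, 17), (-17, 5)) = 35.1141
d((-22, -26), (22, 23)) = 65.8559
d((-22, -26), (8, 10)) = 46.8615
d((-22, -26), (17, -13)) = 41.1096
d((-22, -26), (10, 24)) = 59.3633
d((-22, -26), (23, 4)) = 54.0833
d((-22, -26), (20, 16)) = 59.397
d((-22, -26), (-1, 14)) = 45.1774
d((-22, -26), (-17, 5)) = 31.4006
d((22, 23), (8, 10)) = 19.105
d((22, 23), (17, -13)) = 36.3456
d((22, 23), (10, 24)) = 12.0416
d((22, 23), (23, 4)) = 19.0263
d((22, 23), (20, 16)) = 7.2801
d((22, 23), (-1, 14)) = 24.6982
d((22, 23), (-17, 5)) = 42.9535
d((8, 10), (17, -13)) = 24.6982
d((8, 10), (10, 24)) = 14.1421
d((8, 10), (23, 4)) = 16.1555
d((8, 10), (20, 16)) = 13.4164
d((8, 10), (-1, 14)) = 9.8489
d((8, 10), (-17, 5)) = 25.4951
d((17, -13), (10, 24)) = 37.6563
d((17, -13), (23, 4)) = 18.0278
d((17, -13), (20, 16)) = 29.1548
d((17, -13), (-1, 14)) = 32.45
d((17, -13), (-17, 5)) = 38.4708
d((10, 24), (23, 4)) = 23.8537
d((10, 24), (20, 16)) = 12.8062
d((10, 24), (-1, 14)) = 14.8661
d((10, 24), (-17, 5)) = 33.0151
d((23, 4), (20, 16)) = 12.3693
d((23, 4), (-1, 14)) = 26.0
d((23, 4), (-17, 5)) = 40.0125
d((20, 16), (-1, 14)) = 21.095
d((20, 16), (-17, 5)) = 38.6005
d((-1, 14), (-17, 5)) = 18.3576

Closest pair: (16, 17) and (20, 16) with distance 4.1231

The closest pair is (16, 17) and (20, 16) with Euclidean distance 4.1231. For 10 points, brute-force pairwise comparison is shown above. For large n, the divide-and-conquer algorithm (sort by x, recurse on halves, check the dividing strip) achieves O(n log n).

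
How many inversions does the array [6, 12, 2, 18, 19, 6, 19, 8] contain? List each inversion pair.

Finding inversions in [6, 12, 2, 18, 19, 6, 19, 8]:

(0, 2): arr[0]=6 > arr[2]=2
(1, 2): arr[1]=12 > arr[2]=2
(1, 5): arr[1]=12 > arr[5]=6
(1, 7): arr[1]=12 > arr[7]=8
(3, 5): arr[3]=18 > arr[5]=6
(3, 7): arr[3]=18 > arr[7]=8
(4, 5): arr[4]=19 > arr[5]=6
(4, 7): arr[4]=19 > arr[7]=8
(6, 7): arr[6]=19 > arr[7]=8

Total inversions: 9

The array has 9 inversion(s): (0,2), (1,2), (1,5), (1,7), (3,5), (3,7), (4,5), (4,7), (6,7). Each pair (i,j) satisfies i < j and arr[i] > arr[j].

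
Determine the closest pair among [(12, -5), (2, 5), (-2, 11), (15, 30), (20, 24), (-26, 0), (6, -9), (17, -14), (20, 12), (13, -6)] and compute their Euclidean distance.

Computing all pairwise distances among 10 points:

d((12, -5), (2, 5)) = 14.1421
d((12, -5), (-2, 11)) = 21.2603
d((12, -5), (15, 30)) = 35.1283
d((12, -5), (20, 24)) = 30.0832
d((12, -5), (-26, 0)) = 38.3275
d((12, -5), (6, -9)) = 7.2111
d((12, -5), (17, -14)) = 10.2956
d((12, -5), (20, 12)) = 18.7883
d((12, -5), (13, -6)) = 1.4142 <-- minimum
d((2, 5), (-2, 11)) = 7.2111
d((2, 5), (15, 30)) = 28.178
d((2, 5), (20, 24)) = 26.1725
d((2, 5), (-26, 0)) = 28.4429
d((2, 5), (6, -9)) = 14.5602
d((2, 5), (17, -14)) = 24.2074
d((2, 5), (20, 12)) = 19.3132
d((2, 5), (13, -6)) = 15.5563
d((-2, 11), (15, 30)) = 25.4951
d((-2, 11), (20, 24)) = 25.5539
d((-2, 11), (-26, 0)) = 26.4008
d((-2, 11), (6, -9)) = 21.5407
d((-2, 11), (17, -14)) = 31.4006
d((-2, 11), (20, 12)) = 22.0227
d((-2, 11), (13, -6)) = 22.6716
d((15, 30), (20, 24)) = 7.8102
d((15, 30), (-26, 0)) = 50.8035
d((15, 30), (6, -9)) = 40.025
d((15, 30), (17, -14)) = 44.0454
d((15, 30), (20, 12)) = 18.6815
d((15, 30), (13, -6)) = 36.0555
d((20, 24), (-26, 0)) = 51.8845
d((20, 24), (6, -9)) = 35.8469
d((20, 24), (17, -14)) = 38.1182
d((20, 24), (20, 12)) = 12.0
d((20, 24), (13, -6)) = 30.8058
d((-26, 0), (6, -9)) = 33.2415
d((-26, 0), (17, -14)) = 45.2217
d((-26, 0), (20, 12)) = 47.5395
d((-26, 0), (13, -6)) = 39.4588
d((6, -9), (17, -14)) = 12.083
d((6, -9), (20, 12)) = 25.2389
d((6, -9), (13, -6)) = 7.6158
d((17, -14), (20, 12)) = 26.1725
d((17, -14), (13, -6)) = 8.9443
d((20, 12), (13, -6)) = 19.3132

Closest pair: (12, -5) and (13, -6) with distance 1.4142

The closest pair is (12, -5) and (13, -6) with Euclidean distance 1.4142. For 10 points, brute-force pairwise comparison is shown above. For large n, the divide-and-conquer algorithm (sort by x, recurse on halves, check the dividing strip) achieves O(n log n).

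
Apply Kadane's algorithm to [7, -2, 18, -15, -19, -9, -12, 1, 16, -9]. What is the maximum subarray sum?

Using Kadane's algorithm on [7, -2, 18, -15, -19, -9, -12, 1, 16, -9]:

Scanning through the array:
Position 1 (value -2): max_ending_here = 5, max_so_far = 7
Position 2 (value 18): max_ending_here = 23, max_so_far = 23
Position 3 (value -15): max_ending_here = 8, max_so_far = 23
Position 4 (value -19): max_ending_here = -11, max_so_far = 23
Position 5 (value -9): max_ending_here = -9, max_so_far = 23
Position 6 (value -12): max_ending_here = -12, max_so_far = 23
Position 7 (value 1): max_ending_here = 1, max_so_far = 23
Position 8 (value 16): max_ending_here = 17, max_so_far = 23
Position 9 (value -9): max_ending_here = 8, max_so_far = 23

Maximum subarray: [7, -2, 18]
Maximum sum: 23

The maximum subarray is [7, -2, 18] with sum 23. This subarray runs from index 0 to index 2.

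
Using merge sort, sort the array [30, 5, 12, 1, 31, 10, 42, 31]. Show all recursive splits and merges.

Merge sort trace:

Split: [30, 5, 12, 1, 31, 10, 42, 31] -> [30, 5, 12, 1] and [31, 10, 42, 31]
  Split: [30, 5, 12, 1] -> [30, 5] and [12, 1]
    Split: [30, 5] -> [30] and [5]
    Merge: [30] + [5] -> [5, 30]
    Split: [12, 1] -> [12] and [1]
    Merge: [12] + [1] -> [1, 12]
  Merge: [5, 30] + [1, 12] -> [1, 5, 12, 30]
  Split: [31, 10, 42, 31] -> [31, 10] and [42, 31]
    Split: [31, 10] -> [31] and [10]
    Merge: [31] + [10] -> [10, 31]
    Split: [42, 31] -> [42] and [31]
    Merge: [42] + [31] -> [31, 42]
  Merge: [10, 31] + [31, 42] -> [10, 31, 31, 42]
Merge: [1, 5, 12, 30] + [10, 31, 31, 42] -> [1, 5, 10, 12, 30, 31, 31, 42]

Final sorted array: [1, 5, 10, 12, 30, 31, 31, 42]

The merge sort proceeds by recursively splitting the array and merging sorted halves.
After all merges, the sorted array is [1, 5, 10, 12, 30, 31, 31, 42].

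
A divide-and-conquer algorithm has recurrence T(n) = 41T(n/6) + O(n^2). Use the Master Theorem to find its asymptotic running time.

Master Theorem for T(n) = 41T(n/6) + O(n^2):

a = 41, b = 6, c = 2
log_b(a) = log_6(41) = 2.0726

Case 1: c = 2 < log_6(41) = 2.0726
T(n) = O(n^(log_6 41))

For T(n) = 41T(n/6) + O(n^2): log_6(41) = 2.0726. This is Case 1 of the Master Theorem (c < log_b(a), work dominated by leaves), giving O(n^(log_6 41)).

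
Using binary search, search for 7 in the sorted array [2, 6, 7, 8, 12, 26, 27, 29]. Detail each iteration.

Binary search for 7 in [2, 6, 7, 8, 12, 26, 27, 29]:

lo=0, hi=7, mid=3, arr[mid]=8 -> 8 > 7, search left half
lo=0, hi=2, mid=1, arr[mid]=6 -> 6 < 7, search right half
lo=2, hi=2, mid=2, arr[mid]=7 -> Found target at index 2!

Binary search finds 7 at index 2 after 3 comparisons. The search repeatedly halves the search space by comparing with the middle element.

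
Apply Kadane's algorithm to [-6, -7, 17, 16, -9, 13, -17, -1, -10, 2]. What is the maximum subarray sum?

Using Kadane's algorithm on [-6, -7, 17, 16, -9, 13, -17, -1, -10, 2]:

Scanning through the array:
Position 1 (value -7): max_ending_here = -7, max_so_far = -6
Position 2 (value 17): max_ending_here = 17, max_so_far = 17
Position 3 (value 16): max_ending_here = 33, max_so_far = 33
Position 4 (value -9): max_ending_here = 24, max_so_far = 33
Position 5 (value 13): max_ending_here = 37, max_so_far = 37
Position 6 (value -17): max_ending_here = 20, max_so_far = 37
Position 7 (value -1): max_ending_here = 19, max_so_far = 37
Position 8 (value -10): max_ending_here = 9, max_so_far = 37
Position 9 (value 2): max_ending_here = 11, max_so_far = 37

Maximum subarray: [17, 16, -9, 13]
Maximum sum: 37

The maximum subarray is [17, 16, -9, 13] with sum 37. This subarray runs from index 2 to index 5.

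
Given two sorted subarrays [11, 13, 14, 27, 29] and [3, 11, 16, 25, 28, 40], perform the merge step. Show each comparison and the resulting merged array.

Merging process:

Compare 11 vs 3: take 3 from right. Merged: [3]
Compare 11 vs 11: take 11 from left. Merged: [3, 11]
Compare 13 vs 11: take 11 from right. Merged: [3, 11, 11]
Compare 13 vs 16: take 13 from left. Merged: [3, 11, 11, 13]
Compare 14 vs 16: take 14 from left. Merged: [3, 11, 11, 13, 14]
Compare 27 vs 16: take 16 from right. Merged: [3, 11, 11, 13, 14, 16]
Compare 27 vs 25: take 25 from right. Merged: [3, 11, 11, 13, 14, 16, 25]
Compare 27 vs 28: take 27 from left. Merged: [3, 11, 11, 13, 14, 16, 25, 27]
Compare 29 vs 28: take 28 from right. Merged: [3, 11, 11, 13, 14, 16, 25, 27, 28]
Compare 29 vs 40: take 29 from left. Merged: [3, 11, 11, 13, 14, 16, 25, 27, 28, 29]
Append remaining from right: [40]. Merged: [3, 11, 11, 13, 14, 16, 25, 27, 28, 29, 40]

Final merged array: [3, 11, 11, 13, 14, 16, 25, 27, 28, 29, 40]
Total comparisons: 10

The merged array is [3, 11, 11, 13, 14, 16, 25, 27, 28, 29, 40], requiring 10 comparisons. The merge step runs in O(n) time where n is the total number of elements.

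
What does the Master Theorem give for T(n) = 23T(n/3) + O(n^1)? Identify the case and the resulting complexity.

Master Theorem for T(n) = 23T(n/3) + O(n^1):

a = 23, b = 3, c = 1
log_b(a) = log_3(23) = 2.8540

Case 1: c = 1 < log_3(23) = 2.8540
T(n) = O(n^(log_3 23))

For T(n) = 23T(n/3) + O(n^1): log_3(23) = 2.8540. This is Case 1 of the Master Theorem (c < log_b(a), work dominated by leaves), giving O(n^(log_3 23)).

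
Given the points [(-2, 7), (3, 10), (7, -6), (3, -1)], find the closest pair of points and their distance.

Computing all pairwise distances among 4 points:

d((-2, 7), (3, 10)) = 5.831 <-- minimum
d((-2, 7), (7, -6)) = 15.8114
d((-2, 7), (3, -1)) = 9.434
d((3, 10), (7, -6)) = 16.4924
d((3, 10), (3, -1)) = 11.0
d((7, -6), (3, -1)) = 6.4031

Closest pair: (-2, 7) and (3, 10) with distance 5.831

The closest pair is (-2, 7) and (3, 10) with Euclidean distance 5.831. For 4 points, brute-force pairwise comparison is shown above. For large n, the divide-and-conquer algorithm (sort by x, recurse on halves, check the dividing strip) achieves O(n log n).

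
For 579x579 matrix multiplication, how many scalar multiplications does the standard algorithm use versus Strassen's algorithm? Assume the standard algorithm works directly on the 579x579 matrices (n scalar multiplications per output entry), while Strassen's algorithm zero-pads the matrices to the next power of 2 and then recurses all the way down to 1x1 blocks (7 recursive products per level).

Matrix multiplication for 579x579 matrices:

Strassen's algorithm requires power-of-2 dimensions. Pad 579x579 to 1024x1024 (next power of 2).

Standard algorithm: 579^3 = 194104539 multiplications
Strassen's algorithm: 7^(log2(1024)) = 7^10 = 282475249 multiplications
Difference: 194104539 - 282475249 = -88370710 (Strassen uses MORE here due to padding overhead — for small or just-over-power-of-2 n, padding can outweigh the per-level savings)

Standard: 194104539 multiplications (579^3). Strassen: 282475249 multiplications (7^10, after padding to 1024x1024). Strassen reduces 8 recursive multiplications to 7 at each level.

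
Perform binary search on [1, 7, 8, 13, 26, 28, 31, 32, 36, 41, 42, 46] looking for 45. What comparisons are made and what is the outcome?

Binary search for 45 in [1, 7, 8, 13, 26, 28, 31, 32, 36, 41, 42, 46]:

lo=0, hi=11, mid=5, arr[mid]=28 -> 28 < 45, search right half
lo=6, hi=11, mid=8, arr[mid]=36 -> 36 < 45, search right half
lo=9, hi=11, mid=10, arr[mid]=42 -> 42 < 45, search right half
lo=11, hi=11, mid=11, arr[mid]=46 -> 46 > 45, search left half
lo=11 > hi=10, target 45 not found

Binary search determines that 45 is not in the array after 4 comparisons. The search space was exhausted without finding the target.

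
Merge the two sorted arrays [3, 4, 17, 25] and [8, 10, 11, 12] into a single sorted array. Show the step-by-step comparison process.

Merging process:

Compare 3 vs 8: take 3 from left. Merged: [3]
Compare 4 vs 8: take 4 from left. Merged: [3, 4]
Compare 17 vs 8: take 8 from right. Merged: [3, 4, 8]
Compare 17 vs 10: take 10 from right. Merged: [3, 4, 8, 10]
Compare 17 vs 11: take 11 from right. Merged: [3, 4, 8, 10, 11]
Compare 17 vs 12: take 12 from right. Merged: [3, 4, 8, 10, 11, 12]
Append remaining from left: [17, 25]. Merged: [3, 4, 8, 10, 11, 12, 17, 25]

Final merged array: [3, 4, 8, 10, 11, 12, 17, 25]
Total comparisons: 6

The merged array is [3, 4, 8, 10, 11, 12, 17, 25], requiring 6 comparisons. The merge step runs in O(n) time where n is the total number of elements.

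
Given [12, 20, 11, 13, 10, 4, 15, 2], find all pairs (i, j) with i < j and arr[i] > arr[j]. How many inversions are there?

Finding inversions in [12, 20, 11, 13, 10, 4, 15, 2]:

(0, 2): arr[0]=12 > arr[2]=11
(0, 4): arr[0]=12 > arr[4]=10
(0, 5): arr[0]=12 > arr[5]=4
(0, 7): arr[0]=12 > arr[7]=2
(1, 2): arr[1]=20 > arr[2]=11
(1, 3): arr[1]=20 > arr[3]=13
(1, 4): arr[1]=20 > arr[4]=10
(1, 5): arr[1]=20 > arr[5]=4
(1, 6): arr[1]=20 > arr[6]=15
(1, 7): arr[1]=20 > arr[7]=2
(2, 4): arr[2]=11 > arr[4]=10
(2, 5): arr[2]=11 > arr[5]=4
(2, 7): arr[2]=11 > arr[7]=2
(3, 4): arr[3]=13 > arr[4]=10
(3, 5): arr[3]=13 > arr[5]=4
(3, 7): arr[3]=13 > arr[7]=2
(4, 5): arr[4]=10 > arr[5]=4
(4, 7): arr[4]=10 > arr[7]=2
(5, 7): arr[5]=4 > arr[7]=2
(6, 7): arr[6]=15 > arr[7]=2

Total inversions: 20

The array has 20 inversion(s): (0,2), (0,4), (0,5), (0,7), (1,2), (1,3), (1,4), (1,5), (1,6), (1,7), (2,4), (2,5), (2,7), (3,4), (3,5), (3,7), (4,5), (4,7), (5,7), (6,7). Each pair (i,j) satisfies i < j and arr[i] > arr[j].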